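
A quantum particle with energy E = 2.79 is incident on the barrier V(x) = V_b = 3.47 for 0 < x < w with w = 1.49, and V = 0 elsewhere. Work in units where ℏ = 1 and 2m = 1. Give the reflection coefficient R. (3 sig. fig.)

Since E < V_b the interior solution is evanescent with decay constant κ = √(2m(V_b − E))/ℏ = 0.8246.
κw = 1.229, sinh(κw) = 1.562.
The exact tunnelling result is T⁻¹ = 1 + V_b² sinh²(κw) / [4E(V_b − E)] = 4.871, so T = 0.205.
R = 1 − T = 0.795.

R = 0.795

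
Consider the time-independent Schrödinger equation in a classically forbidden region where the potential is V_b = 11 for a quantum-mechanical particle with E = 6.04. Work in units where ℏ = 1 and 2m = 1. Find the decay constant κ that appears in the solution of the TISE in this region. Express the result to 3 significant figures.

κ = 2.23

Since E < V_b the TISE in this region is ψ'' = κ²ψ with κ = √(2m(V_b − E))/ℏ.
κ = √(2 × 0.5 × 4.96) = 2.227.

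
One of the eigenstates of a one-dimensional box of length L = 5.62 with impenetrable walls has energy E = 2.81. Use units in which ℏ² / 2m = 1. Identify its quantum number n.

n = 3

From E_n = n²π²ℏ²/(2mL²) invert to n = √(2mL²E)/(πℏ).
n = (5.62/π) × √(2 × 0.5 × 2.81) = 2.999 → n = 3.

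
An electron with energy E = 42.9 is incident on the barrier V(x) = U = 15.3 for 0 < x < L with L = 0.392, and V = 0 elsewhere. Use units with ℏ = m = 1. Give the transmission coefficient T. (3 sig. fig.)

T = 0.997

Above the barrier the interior wavenumber is k₂ = √(2m(E − U))/ℏ = 7.430, giving phase k₂L = 2.912.
T = [1 + U² sin²(k₂L) / (4E(E − U))]⁻¹ = 1/1.003 = 0.997.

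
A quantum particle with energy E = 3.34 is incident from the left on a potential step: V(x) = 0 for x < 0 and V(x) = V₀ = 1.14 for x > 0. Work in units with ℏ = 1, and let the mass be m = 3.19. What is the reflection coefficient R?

R = 0.0108

On each side the TISE gives plane waves with k = √(2m(E − V))/ℏ: k₁ = √(2·3.19·3.34) = 4.616, k₂ = √(2·3.19·2.2) = 3.746.
Matching ψ and ψ′ at x = 0 gives r = (k₁ − k₂)/(k₁ + k₂), so R = r² = 0.01082 and T = 1 − R = 0.9892.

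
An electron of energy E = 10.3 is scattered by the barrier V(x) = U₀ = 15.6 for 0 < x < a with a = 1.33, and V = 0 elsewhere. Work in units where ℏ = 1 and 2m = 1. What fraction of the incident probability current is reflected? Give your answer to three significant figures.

R = 0.992

Since E < U₀ the interior solution is evanescent with decay constant κ = √(2m(U₀ − E))/ℏ = 2.302.
κa = 3.062, sinh(κa) = 10.66.
Matching ψ, ψ′ at both faces gives T = [1 + U₀² sinh²(κa) / (4E(U₀ − E))]⁻¹ = 1/127.7 = 0.00783.
R = 1 − T = 0.992.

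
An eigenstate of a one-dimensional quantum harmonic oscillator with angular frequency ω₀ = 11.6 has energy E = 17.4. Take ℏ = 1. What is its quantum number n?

Invert E_n = (n + ½)ℏω₀: n = E/ℏω₀ − ½ = 1.000, so n = 1.

n = 1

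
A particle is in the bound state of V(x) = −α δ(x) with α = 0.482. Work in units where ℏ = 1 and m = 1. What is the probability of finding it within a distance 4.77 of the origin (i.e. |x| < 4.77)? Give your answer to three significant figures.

P = 0.990

The normalised bound state is ψ = √κ e^{−κ|x|} with κ = mα/ℏ² = 0.4820.
P(|x| < d) = ∫_{−d}^{d} κ e^{−2κ|x|} dx = 1 − e^{−2κd} = 1 − e^{−4.598} = 0.9899.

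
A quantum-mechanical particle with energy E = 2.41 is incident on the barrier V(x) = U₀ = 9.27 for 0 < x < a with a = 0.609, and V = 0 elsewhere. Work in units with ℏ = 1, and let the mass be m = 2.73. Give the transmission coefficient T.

E < U₀: inside the barrier ψ ∝ e^{±κx} with κ = √(2m(U₀ − E))/ℏ = 6.120.
κa = 3.727, sinh(κa) = 20.77.
Matching ψ, ψ′ at both faces gives T = [1 + U₀² sinh²(κa) / (4E(U₀ − E))]⁻¹ = 1/561.5 = 0.00178.

T = 0.00178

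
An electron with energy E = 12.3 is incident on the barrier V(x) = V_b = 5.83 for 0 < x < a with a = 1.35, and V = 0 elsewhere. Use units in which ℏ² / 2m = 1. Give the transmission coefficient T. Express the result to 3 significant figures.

T = 0.991

E > V_b: inside the barrier k₂ = √(2m(E − V_b))/ℏ = 2.544, k₂a = 3.434.
T = [1 + V_b² sin²(k₂a) / (4E(E − V_b))]⁻¹ = 1/1.009 = 0.991.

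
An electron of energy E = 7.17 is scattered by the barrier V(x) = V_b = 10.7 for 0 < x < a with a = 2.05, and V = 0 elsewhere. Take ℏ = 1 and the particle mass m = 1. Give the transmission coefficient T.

T = 0.0000657

Since E < V_b the interior solution is evanescent with decay constant κ = √(2m(V_b − E))/ℏ = 2.657.
κa = 5.447, sinh(κa) = 116.0.
The exact tunnelling result is T⁻¹ = 1 + V_b² sinh²(κa) / [4E(V_b − E)] = 15230, so T = 0.0000657.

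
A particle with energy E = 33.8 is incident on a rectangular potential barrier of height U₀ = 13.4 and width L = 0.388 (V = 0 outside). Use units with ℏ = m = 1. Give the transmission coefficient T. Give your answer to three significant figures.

Above the barrier the interior wavenumber is k₂ = √(2m(E − U₀))/ℏ = 6.387, giving phase k₂L = 2.478.
Matching at both interfaces gives T⁻¹ = 1 + U₀² sin²(k₂L) / [4E(E − U₀)] = 1.025, hence T = 0.976.

T = 0.976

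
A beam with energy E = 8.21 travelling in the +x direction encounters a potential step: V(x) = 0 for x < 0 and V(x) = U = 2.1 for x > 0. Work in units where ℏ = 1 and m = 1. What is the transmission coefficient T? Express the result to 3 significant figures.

On each side the TISE gives plane waves with k = √(2m(E − V))/ℏ: k₁ = √(2·1·8.21) = 4.052, k₂ = √(2·1·6.11) = 3.496.
Matching ψ and ψ′ at x = 0 gives r = (k₁ − k₂)/(k₁ + k₂), so R = r² = 0.005435 and T = 1 − R = 0.9946.

T = 0.995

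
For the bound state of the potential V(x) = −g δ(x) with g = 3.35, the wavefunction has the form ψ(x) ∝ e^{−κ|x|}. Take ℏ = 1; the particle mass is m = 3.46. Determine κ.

Integrate −(ℏ²/2m)ψ'' − gδ(x)ψ = Eψ from −ε to +ε: the ψ'' term gives ψ'(0⁺) − ψ'(0⁻) and the δ term gives −(2mg/ℏ²)ψ(0).
With ψ ∝ e^{−κ|x|} this yields −2κ = −2mg/ℏ², so κ = mg/ℏ² = 11.59.

κ = 11.6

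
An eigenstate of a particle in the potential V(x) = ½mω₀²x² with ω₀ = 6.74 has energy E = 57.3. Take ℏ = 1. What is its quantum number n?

n = 8

E_n = ℏω₀(n + ½) ⇒ n = E/(ℏω₀) − ½ = 57.3/6.74 − 0.5 = 8.001 → n = 8.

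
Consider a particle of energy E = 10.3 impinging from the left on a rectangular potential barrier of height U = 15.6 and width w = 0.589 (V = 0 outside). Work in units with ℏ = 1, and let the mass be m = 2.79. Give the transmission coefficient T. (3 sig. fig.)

T = 0.00591

Since E < U the interior solution is evanescent with decay constant κ = √(2m(U − E))/ℏ = 5.438.
κw = 3.203, sinh(κw) = 12.28.
The exact tunnelling result is T⁻¹ = 1 + U² sinh²(κw) / [4E(U − E)] = 169.2, so T = 0.00591.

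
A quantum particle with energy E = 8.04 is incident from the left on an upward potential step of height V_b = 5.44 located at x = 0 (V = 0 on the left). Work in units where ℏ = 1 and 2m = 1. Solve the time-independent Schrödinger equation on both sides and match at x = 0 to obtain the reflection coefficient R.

R = 0.0756

On each side the TISE gives plane waves with k = √(2m(E − V))/ℏ: k₁ = √(2·½·8.04) = 2.835, k₂ = √(2·½·2.6) = 1.612.
Continuity of ψ and ψ′ at the step yields the reflection amplitude r = (k₁ − k₂)/(k₁ + k₂) = 0.2750; thus R = |r|² = 0.07561, T = 0.9244.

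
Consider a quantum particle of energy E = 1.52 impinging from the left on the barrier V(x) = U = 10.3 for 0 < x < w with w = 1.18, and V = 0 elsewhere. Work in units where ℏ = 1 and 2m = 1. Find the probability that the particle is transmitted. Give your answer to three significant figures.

E < U: inside the barrier ψ ∝ e^{±κx} with κ = √(2m(U − E))/ℏ = 2.963.
κw = 3.496, sinh(κw) = 16.48.
Matching ψ, ψ′ at both faces gives T = [1 + U² sinh²(κw) / (4E(U − E))]⁻¹ = 1/541.0 = 0.00185.

T = 0.00185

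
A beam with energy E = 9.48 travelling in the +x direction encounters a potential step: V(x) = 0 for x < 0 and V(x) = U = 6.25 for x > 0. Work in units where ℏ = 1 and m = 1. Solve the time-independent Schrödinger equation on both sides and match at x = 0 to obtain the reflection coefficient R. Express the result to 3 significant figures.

The wavenumbers are k₁ = √(2mE)/ℏ = 4.354 on the left and k₂ = √(2m(E − U))/ℏ = 2.542 on the right.
Matching ψ and ψ′ at x = 0 gives r = (k₁ − k₂)/(k₁ + k₂), so R = r² = 0.06909 and T = 1 − R = 0.9309.

R = 0.0691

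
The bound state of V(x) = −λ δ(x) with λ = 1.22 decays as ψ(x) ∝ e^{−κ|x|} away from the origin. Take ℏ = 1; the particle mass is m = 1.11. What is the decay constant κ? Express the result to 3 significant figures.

Integrating the TISE across x = 0 gives the cusp condition ψ'(0⁺) − ψ'(0⁻) = −(2mλ/ℏ²)ψ(0).
With ψ ∝ e^{−κ|x|} this yields −2κ = −2mλ/ℏ², so κ = mλ/ℏ² = 1.354.

κ = 1.35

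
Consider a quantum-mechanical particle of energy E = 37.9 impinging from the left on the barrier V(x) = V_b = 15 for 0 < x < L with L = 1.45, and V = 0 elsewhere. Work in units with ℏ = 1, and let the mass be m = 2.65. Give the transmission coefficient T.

T = 0.996

E > V_b: inside the barrier k₂ = √(2m(E − V_b))/ℏ = 11.02, k₂L = 15.97.
Matching at both interfaces gives T⁻¹ = 1 + V_b² sin²(k₂L) / [4E(E − V_b)] = 1.004, hence T = 0.996.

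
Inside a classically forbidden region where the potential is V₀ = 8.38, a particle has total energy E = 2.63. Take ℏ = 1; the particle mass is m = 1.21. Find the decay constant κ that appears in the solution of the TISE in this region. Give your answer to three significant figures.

κ = 3.73

Since E < V₀ the TISE in this region is ψ'' = κ²ψ with κ = √(2m(V₀ − E))/ℏ.
κ = √(2 × 1.21 × 5.75) = 3.730.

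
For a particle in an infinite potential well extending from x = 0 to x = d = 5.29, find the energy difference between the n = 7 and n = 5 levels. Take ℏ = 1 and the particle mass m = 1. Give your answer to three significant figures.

ΔE = 4.23

E_n = n²π²ℏ²/(2md²), so ΔE = (7² − 5²) π²ℏ²/(2md²).
ΔE = 24 × π² / (2 × 1 × 5.29²) = 4.232.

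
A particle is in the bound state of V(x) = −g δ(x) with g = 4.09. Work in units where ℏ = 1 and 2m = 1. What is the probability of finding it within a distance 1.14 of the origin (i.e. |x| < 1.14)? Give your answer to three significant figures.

P = 0.991

The normalised bound state is ψ = √κ e^{−κ|x|} with κ = mg/ℏ² = 2.045.
P(|x| < d) = ∫_{−d}^{d} κ e^{−2κ|x|} dx = 1 − e^{−2κd} = 1 − e^{−4.663} = 0.9906.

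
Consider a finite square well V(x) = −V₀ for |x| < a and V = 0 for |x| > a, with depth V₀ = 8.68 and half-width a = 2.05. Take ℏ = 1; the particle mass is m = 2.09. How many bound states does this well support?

N = 8

The dimensionless depth is z₀ = a√(2mV₀)/ℏ = 2.05 × √(36.28) = 12.35.
The even/odd transcendental equations gain one root per π/2 in z₀, giving N = 1 + ⌊2z₀/π⌋ = 1 + ⌊7.861⌋ = 8.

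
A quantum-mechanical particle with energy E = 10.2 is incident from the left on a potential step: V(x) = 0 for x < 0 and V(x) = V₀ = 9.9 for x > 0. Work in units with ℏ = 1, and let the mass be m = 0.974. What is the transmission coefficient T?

T = 0.500

On each side the TISE gives plane waves with k = √(2m(E − V))/ℏ: k₁ = √(2·0.974·10.2) = 4.458, k₂ = √(2·0.974·0.3) = 0.7645.
Matching ψ and ψ′ at x = 0 gives r = (k₁ − k₂)/(k₁ + k₂), so R = r² = 0.5002 and T = 1 − R = 0.4998.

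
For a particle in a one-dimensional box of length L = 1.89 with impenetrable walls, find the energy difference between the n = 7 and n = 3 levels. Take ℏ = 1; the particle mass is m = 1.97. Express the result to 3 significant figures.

E_n = n²π²ℏ²/(2mL²), so ΔE = (7² − 3²) π²ℏ²/(2mL²).
ΔE = 40 × π² / (2 × 1.97 × 1.89²) = 28.05.

ΔE = 28.1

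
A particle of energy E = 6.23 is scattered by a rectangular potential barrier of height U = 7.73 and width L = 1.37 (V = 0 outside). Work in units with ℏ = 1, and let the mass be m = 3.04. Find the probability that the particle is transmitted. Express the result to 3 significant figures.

E < U: inside the barrier ψ ∝ e^{±κx} with κ = √(2m(U − E))/ℏ = 3.020.
κL = 4.137, sinh(κL) = 31.31.
The exact tunnelling result is T⁻¹ = 1 + U² sinh²(κL) / [4E(U − E)] = 1568, so T = 0.000638.

T = 0.000638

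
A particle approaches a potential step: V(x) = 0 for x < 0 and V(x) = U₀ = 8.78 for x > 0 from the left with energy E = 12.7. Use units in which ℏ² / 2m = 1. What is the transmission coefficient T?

The wavenumbers are k₁ = √(2mE)/ℏ = 3.564 on the left and k₂ = √(2m(E − U₀))/ℏ = 1.980 on the right.
Matching ψ and ψ′ at x = 0 gives r = (k₁ − k₂)/(k₁ + k₂), so R = r² = 0.08162 and T = 1 − R = 0.9184.

T = 0.918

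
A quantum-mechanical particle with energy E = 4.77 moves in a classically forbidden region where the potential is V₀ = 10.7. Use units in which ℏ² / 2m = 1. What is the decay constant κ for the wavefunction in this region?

κ = 2.44

Since E < V₀ the TISE in this region is ψ'' = κ²ψ with κ = √(2m(V₀ − E))/ℏ.
κ = √(2 × 0.5 × 5.93) = 2.435.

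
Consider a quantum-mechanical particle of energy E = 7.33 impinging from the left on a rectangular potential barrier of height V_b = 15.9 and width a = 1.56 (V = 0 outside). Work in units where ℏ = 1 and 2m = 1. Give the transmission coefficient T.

Since E < V_b the interior solution is evanescent with decay constant κ = √(2m(V_b − E))/ℏ = 2.927.
κa = 4.567, sinh(κa) = 48.11.
The exact tunnelling result is T⁻¹ = 1 + V_b² sinh²(κa) / [4E(V_b − E)] = 2330, so T = 0.000429.

T = 0.000429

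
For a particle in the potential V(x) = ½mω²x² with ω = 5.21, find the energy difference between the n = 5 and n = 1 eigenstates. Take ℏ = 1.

ΔE = 20.8

E_n = ℏω(n + ½), so ΔE = (5 − 1) ℏω = 4 × 5.21 = 20.84.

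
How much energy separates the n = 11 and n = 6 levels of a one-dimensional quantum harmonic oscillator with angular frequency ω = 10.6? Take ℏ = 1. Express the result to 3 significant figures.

ΔE = 53.0

E_n = ℏω(n + ½), so ΔE = (11 − 6) ℏω = 5 × 10.6 = 53.00.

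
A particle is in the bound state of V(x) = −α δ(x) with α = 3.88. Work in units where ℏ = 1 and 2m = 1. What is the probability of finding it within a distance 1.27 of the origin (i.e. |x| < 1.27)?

The normalised bound state is ψ = √κ e^{−κ|x|} with κ = mα/ℏ² = 1.940.
P(|x| < d) = ∫_{−d}^{d} κ e^{−2κ|x|} dx = 1 − e^{−2κd} = 1 − e^{−4.928} = 0.9928.

P = 0.993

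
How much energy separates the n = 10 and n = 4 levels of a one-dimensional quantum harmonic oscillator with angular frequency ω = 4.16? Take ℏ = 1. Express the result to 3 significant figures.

E_n = ℏω(n + ½), so ΔE = (10 − 4) ℏω = 6 × 4.16 = 24.96.

ΔE = 25.0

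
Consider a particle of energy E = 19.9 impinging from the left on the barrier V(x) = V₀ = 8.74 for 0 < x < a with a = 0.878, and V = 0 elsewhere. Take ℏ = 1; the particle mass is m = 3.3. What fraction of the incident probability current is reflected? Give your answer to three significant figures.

R = 0.0720

E > V₀: inside the barrier k₂ = √(2m(E − V₀))/ℏ = 8.582, k₂a = 7.535.
T = [1 + V₀² sin²(k₂a) / (4E(E − V₀))]⁻¹ = 1/1.078 = 0.928.
R = 1 − T = 0.0720.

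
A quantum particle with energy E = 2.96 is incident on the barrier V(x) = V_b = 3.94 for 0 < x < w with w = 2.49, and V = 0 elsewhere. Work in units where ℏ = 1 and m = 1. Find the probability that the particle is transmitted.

E < V_b: inside the barrier ψ ∝ e^{±κx} with κ = √(2m(V_b − E))/ℏ = 1.400.
κw = 3.486, sinh(κw) = 16.31.
The exact tunnelling result is T⁻¹ = 1 + V_b² sinh²(κw) / [4E(V_b − E)] = 357.0, so T = 0.00280.

T = 0.00280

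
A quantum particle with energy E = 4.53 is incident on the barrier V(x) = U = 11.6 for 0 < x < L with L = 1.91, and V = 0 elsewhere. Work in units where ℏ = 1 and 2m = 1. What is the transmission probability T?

E < U: inside the barrier ψ ∝ e^{±κx} with κ = √(2m(U − E))/ℏ = 2.659.
κL = 5.079, sinh(κL) = 80.27.
Matching ψ, ψ′ at both faces gives T = [1 + U² sinh²(κL) / (4E(U − E))]⁻¹ = 1/6769 = 0.000148.

T = 0.000148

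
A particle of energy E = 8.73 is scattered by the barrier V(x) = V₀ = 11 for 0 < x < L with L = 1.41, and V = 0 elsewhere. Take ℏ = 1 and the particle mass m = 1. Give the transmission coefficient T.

T = 0.00643

Since E < V₀ the interior solution is evanescent with decay constant κ = √(2m(V₀ − E))/ℏ = 2.131.
κL = 3.004, sinh(κL) = 10.06.
Matching ψ, ψ′ at both faces gives T = [1 + V₀² sinh²(κL) / (4E(V₀ − E))]⁻¹ = 1/155.5 = 0.00643.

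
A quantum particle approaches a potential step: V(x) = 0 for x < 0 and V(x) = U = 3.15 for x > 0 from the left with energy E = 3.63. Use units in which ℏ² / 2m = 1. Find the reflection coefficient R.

The wavenumbers are k₁ = √(2mE)/ℏ = 1.905 on the left and k₂ = √(2m(E − U))/ℏ = 0.6928 on the right.
Continuity of ψ and ψ′ at the step yields the reflection amplitude r = (k₁ − k₂)/(k₁ + k₂) = 0.4667; thus R = |r|² = 0.2178, T = 0.7822.

R = 0.218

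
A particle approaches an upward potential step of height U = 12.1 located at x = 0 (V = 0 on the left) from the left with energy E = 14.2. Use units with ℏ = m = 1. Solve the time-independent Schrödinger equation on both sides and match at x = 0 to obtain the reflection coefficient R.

R = 0.198

The wavenumbers are k₁ = √(2mE)/ℏ = 5.329 on the left and k₂ = √(2m(E − U))/ℏ = 2.049 on the right.
Matching ψ and ψ′ at x = 0 gives r = (k₁ − k₂)/(k₁ + k₂), so R = r² = 0.1976 and T = 1 − R = 0.8024.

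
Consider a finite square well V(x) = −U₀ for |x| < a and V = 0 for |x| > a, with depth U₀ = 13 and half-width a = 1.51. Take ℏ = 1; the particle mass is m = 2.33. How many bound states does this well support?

Define the well-strength parameter z₀ = (a/ℏ)√(2mU₀) = 1.51 × √(2·2.33·13) = 11.75.
A new bound state (alternating even/odd) appears each time z₀ passes a multiple of π/2, so N = ⌊2z₀/π⌋ + 1 = ⌊7.482⌋ + 1 = 8.

N = 8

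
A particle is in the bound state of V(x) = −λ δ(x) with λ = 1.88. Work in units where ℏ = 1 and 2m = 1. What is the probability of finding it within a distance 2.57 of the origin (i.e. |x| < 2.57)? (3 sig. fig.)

P = 0.992

The normalised bound state is ψ = √κ e^{−κ|x|} with κ = mλ/ℏ² = 0.9400.
P(|x| < d) = ∫_{−d}^{d} κ e^{−2κ|x|} dx = 1 − e^{−2κd} = 1 − e^{−4.832} = 0.9920.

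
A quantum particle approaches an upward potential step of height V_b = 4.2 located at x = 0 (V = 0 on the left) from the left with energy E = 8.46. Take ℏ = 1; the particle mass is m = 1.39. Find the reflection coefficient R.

The wavenumbers are k₁ = √(2mE)/ℏ = 4.850 on the left and k₂ = √(2m(E − V_b))/ℏ = 3.441 on the right.
Matching ψ and ψ′ at x = 0 gives r = (k₁ − k₂)/(k₁ + k₂), so R = r² = 0.02885 and T = 1 − R = 0.9711.

R = 0.0289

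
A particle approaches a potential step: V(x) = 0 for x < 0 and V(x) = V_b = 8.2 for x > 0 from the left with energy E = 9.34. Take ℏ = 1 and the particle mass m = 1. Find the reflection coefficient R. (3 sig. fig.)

R = 0.232

The wavenumbers are k₁ = √(2mE)/ℏ = 4.322 on the left and k₂ = √(2m(E − V_b))/ℏ = 1.510 on the right.
Matching ψ and ψ′ at x = 0 gives r = (k₁ − k₂)/(k₁ + k₂), so R = r² = 0.2325 and T = 1 − R = 0.7675.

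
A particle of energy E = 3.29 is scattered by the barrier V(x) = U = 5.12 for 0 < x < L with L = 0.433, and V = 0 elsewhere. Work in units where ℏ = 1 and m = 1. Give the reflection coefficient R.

R = 0.483

Since E < U the interior solution is evanescent with decay constant κ = √(2m(U − E))/ℏ = 1.913.
κL = 0.8284, sinh(κL) = 0.9264.
The exact tunnelling result is T⁻¹ = 1 + U² sinh²(κL) / [4E(U − E)] = 1.934, so T = 0.517.
R = 1 − T = 0.483.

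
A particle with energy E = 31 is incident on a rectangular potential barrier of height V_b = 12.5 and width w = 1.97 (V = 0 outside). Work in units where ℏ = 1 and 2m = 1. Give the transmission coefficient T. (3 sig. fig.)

T = 0.957

Above the barrier the interior wavenumber is k₂ = √(2m(E − V_b))/ℏ = 4.301, giving phase k₂w = 8.473.
Matching at both interfaces gives T⁻¹ = 1 + V_b² sin²(k₂w) / [4E(E − V_b)] = 1.045, hence T = 0.957.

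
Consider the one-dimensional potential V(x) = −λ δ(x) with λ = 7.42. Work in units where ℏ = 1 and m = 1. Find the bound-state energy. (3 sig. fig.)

E = -27.5

For x ≠ 0 the bound state is ψ ∝ e^{−κ|x|}; integrating the TISE across the delta gives the cusp condition 2κ = 2mλ/ℏ², so κ = 7.420.
Then E = −ℏ²κ²/(2m) = −mλ²/(2ℏ²) = -27.53.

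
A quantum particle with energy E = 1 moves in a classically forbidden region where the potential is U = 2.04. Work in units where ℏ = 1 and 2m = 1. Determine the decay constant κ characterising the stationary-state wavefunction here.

κ = 1.02

Since E < U the TISE in this region is ψ'' = κ²ψ with κ = √(2m(U − E))/ℏ.
κ = √(2 × 0.5 × 1.04) = 1.020.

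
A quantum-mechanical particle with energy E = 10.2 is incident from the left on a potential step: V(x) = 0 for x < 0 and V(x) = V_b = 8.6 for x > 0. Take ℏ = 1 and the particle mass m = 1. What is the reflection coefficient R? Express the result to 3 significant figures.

R = 0.187

The wavenumbers are k₁ = √(2mE)/ℏ = 4.517 on the left and k₂ = √(2m(E − V_b))/ℏ = 1.789 on the right.
Continuity of ψ and ψ′ at the step yields the reflection amplitude r = (k₁ − k₂)/(k₁ + k₂) = 0.4326; thus R = |r|² = 0.1871, T = 0.8129.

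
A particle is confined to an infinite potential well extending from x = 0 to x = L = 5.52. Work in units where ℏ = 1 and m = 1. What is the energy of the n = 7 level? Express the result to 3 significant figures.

The infinite-well eigenfunctions ψ_n = √(2/L) sin(nπx/L) vanish at both walls, giving E_n = n²π²ℏ²/(2mL²).
E_7 = 7² × π² / (2 × 1 × 5.52²) = 7.936.

E = 7.94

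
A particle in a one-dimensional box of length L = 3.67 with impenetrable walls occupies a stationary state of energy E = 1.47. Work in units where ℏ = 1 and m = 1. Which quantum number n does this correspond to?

From E_n = n²π²ℏ²/(2mL²) invert to n = √(2mL²E)/(πℏ).
n = (3.67/π) × √(2 × 1 × 1.47) = 2.003 → n = 2.

n = 2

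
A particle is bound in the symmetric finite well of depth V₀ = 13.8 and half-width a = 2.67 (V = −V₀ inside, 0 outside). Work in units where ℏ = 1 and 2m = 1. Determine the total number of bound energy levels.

The dimensionless depth is z₀ = a√(2mV₀)/ℏ = 2.67 × √(13.80) = 9.919.
The even/odd transcendental equations gain one root per π/2 in z₀, giving N = 1 + ⌊2z₀/π⌋ = 1 + ⌊6.314⌋ = 7.

N = 7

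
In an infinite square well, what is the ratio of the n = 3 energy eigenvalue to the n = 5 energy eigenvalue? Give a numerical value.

0.36

Since E_n ∝ n², the ratio is (3/5)² = 0.36.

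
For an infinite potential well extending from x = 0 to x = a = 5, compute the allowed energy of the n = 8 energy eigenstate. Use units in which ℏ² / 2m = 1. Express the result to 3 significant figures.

The infinite-well eigenfunctions ψ_n = √(2/a) sin(nπx/a) vanish at both walls, giving E_n = n²π²ℏ²/(2ma²).
E_8 = 8² × π² / (2 × 0.5 × 5²) = 25.27.

E = 25.3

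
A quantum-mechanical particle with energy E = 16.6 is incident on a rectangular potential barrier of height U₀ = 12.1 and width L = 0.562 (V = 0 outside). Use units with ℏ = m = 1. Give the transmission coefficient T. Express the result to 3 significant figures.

Above the barrier the interior wavenumber is k₂ = √(2m(E − U₀))/ℏ = 3.000, giving phase k₂L = 1.686.
T = [1 + U₀² sin²(k₂L) / (4E(E − U₀))]⁻¹ = 1/1.484 = 0.674.

T = 0.674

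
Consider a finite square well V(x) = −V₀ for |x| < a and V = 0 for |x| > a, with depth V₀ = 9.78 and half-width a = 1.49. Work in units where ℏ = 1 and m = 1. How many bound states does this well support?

N = 5

Define the well-strength parameter z₀ = (a/ℏ)√(2mV₀) = 1.49 × √(2·1·9.78) = 6.590.
The even/odd transcendental equations gain one root per π/2 in z₀, giving N = 1 + ⌊2z₀/π⌋ = 1 + ⌊4.195⌋ = 5.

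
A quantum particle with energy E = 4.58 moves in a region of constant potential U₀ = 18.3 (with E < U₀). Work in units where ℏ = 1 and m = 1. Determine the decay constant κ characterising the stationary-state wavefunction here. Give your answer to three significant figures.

Since E < U₀ the TISE in this region is ψ'' = κ²ψ with κ = √(2m(U₀ − E))/ℏ.
κ = √(2 × 1 × 13.72) = 5.238.

κ = 5.24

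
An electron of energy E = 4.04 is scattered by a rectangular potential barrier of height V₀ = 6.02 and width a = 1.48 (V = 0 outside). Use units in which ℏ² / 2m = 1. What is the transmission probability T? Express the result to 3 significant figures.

T = 0.0536

Since E < V₀ the interior solution is evanescent with decay constant κ = √(2m(V₀ − E))/ℏ = 1.407.
κa = 2.083, sinh(κa) = 3.950.
Matching ψ, ψ′ at both faces gives T = [1 + V₀² sinh²(κa) / (4E(V₀ − E))]⁻¹ = 1/18.67 = 0.0536.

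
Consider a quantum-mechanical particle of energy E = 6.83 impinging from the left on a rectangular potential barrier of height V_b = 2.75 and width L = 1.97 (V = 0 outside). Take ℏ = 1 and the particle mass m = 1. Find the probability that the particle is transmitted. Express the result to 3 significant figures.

E > V_b: inside the barrier k₂ = √(2m(E − V_b))/ℏ = 2.857, k₂L = 5.627.
Matching at both interfaces gives T⁻¹ = 1 + V_b² sin²(k₂L) / [4E(E − V_b)] = 1.025, hence T = 0.975.

T = 0.975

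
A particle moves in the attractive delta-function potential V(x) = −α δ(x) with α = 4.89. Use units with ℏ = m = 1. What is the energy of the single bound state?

E = -12.0

For x ≠ 0 the bound state is ψ ∝ e^{−κ|x|}; integrating the TISE across the delta gives the cusp condition 2κ = 2mα/ℏ², so κ = 4.890.
Then E = −ℏ²κ²/(2m) = −mα²/(2ℏ²) = -11.96.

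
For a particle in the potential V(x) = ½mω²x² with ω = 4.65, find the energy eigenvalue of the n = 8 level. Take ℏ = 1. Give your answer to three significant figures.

E = 39.5

Using E_n = (n + ½)ℏω: E_8 = 8.5 × 4.65 = 39.53.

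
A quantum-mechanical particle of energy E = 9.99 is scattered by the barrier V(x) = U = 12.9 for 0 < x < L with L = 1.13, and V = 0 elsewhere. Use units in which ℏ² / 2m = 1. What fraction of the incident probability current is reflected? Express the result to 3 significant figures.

R = 0.942

Since E < U the interior solution is evanescent with decay constant κ = √(2m(U − E))/ℏ = 1.706.
κL = 1.928, sinh(κL) = 3.364.
The exact tunnelling result is T⁻¹ = 1 + U² sinh²(κL) / [4E(U − E)] = 17.19, so T = 0.0582.
R = 1 − T = 0.942.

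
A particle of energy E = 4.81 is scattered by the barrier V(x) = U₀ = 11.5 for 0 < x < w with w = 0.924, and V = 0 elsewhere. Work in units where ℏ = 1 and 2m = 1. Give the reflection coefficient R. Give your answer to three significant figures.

E < U₀: inside the barrier ψ ∝ e^{±κx} with κ = √(2m(U₀ − E))/ℏ = 2.587.
κw = 2.390, sinh(κw) = 5.411.
Matching ψ, ψ′ at both faces gives T = [1 + U₀² sinh²(κw) / (4E(U₀ − E))]⁻¹ = 1/31.08 = 0.0322.
R = 1 − T = 0.968.

R = 0.968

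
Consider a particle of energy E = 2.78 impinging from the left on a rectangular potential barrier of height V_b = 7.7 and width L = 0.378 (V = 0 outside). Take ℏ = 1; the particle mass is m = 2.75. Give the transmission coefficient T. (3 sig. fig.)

Since E < V_b the interior solution is evanescent with decay constant κ = √(2m(V_b − E))/ℏ = 5.202.
κL = 1.966, sinh(κL) = 3.502.
Matching ψ, ψ′ at both faces gives T = [1 + V_b² sinh²(κL) / (4E(V_b − E))]⁻¹ = 1/14.29 = 0.0700.

T = 0.0700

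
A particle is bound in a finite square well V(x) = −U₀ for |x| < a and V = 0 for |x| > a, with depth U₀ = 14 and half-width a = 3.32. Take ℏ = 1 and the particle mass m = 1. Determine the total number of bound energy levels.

N = 12

Define the well-strength parameter z₀ = (a/ℏ)√(2mU₀) = 3.32 × √(2·1·14) = 17.57.
The even/odd transcendental equations gain one root per π/2 in z₀, giving N = 1 + ⌊2z₀/π⌋ = 1 + ⌊11.18⌋ = 12.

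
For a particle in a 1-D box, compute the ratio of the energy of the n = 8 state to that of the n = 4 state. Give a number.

E_n = n²π²ℏ²/(2mL²) so the ratio is n₂²/n₁² = 64/16 = 4.

4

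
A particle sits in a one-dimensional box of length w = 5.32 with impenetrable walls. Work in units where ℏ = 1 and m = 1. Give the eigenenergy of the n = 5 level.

The infinite-well eigenfunctions ψ_n = √(2/w) sin(nπx/w) vanish at both walls, giving E_n = n²π²ℏ²/(2mw²).
E_5 = 5² × π² / (2 × 1 × 5.32²) = 4.359.

E = 4.36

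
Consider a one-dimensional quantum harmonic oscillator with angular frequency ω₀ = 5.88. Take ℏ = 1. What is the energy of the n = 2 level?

E = 14.7

The oscillator eigenvalues are E_n = ℏω₀(n + ½), so E_2 = 5.88 × 2.5 = 14.70.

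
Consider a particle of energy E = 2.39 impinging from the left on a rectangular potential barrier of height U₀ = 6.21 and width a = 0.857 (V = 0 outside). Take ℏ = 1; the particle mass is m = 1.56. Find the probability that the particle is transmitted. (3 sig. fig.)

Since E < U₀ the interior solution is evanescent with decay constant κ = √(2m(U₀ − E))/ℏ = 3.452.
κa = 2.959, sinh(κa) = 9.610.
Matching ψ, ψ′ at both faces gives T = [1 + U₀² sinh²(κa) / (4E(U₀ − E))]⁻¹ = 1/98.52 = 0.0102.

T = 0.0102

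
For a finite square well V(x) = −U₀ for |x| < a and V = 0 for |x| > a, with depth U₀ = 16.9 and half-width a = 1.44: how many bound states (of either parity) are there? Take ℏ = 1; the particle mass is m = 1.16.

N = 6

Define the well-strength parameter z₀ = (a/ℏ)√(2mU₀) = 1.44 × √(2·1.16·16.9) = 9.017.
A new bound state (alternating even/odd) appears each time z₀ passes a multiple of π/2, so N = ⌊2z₀/π⌋ + 1 = ⌊5.740⌋ + 1 = 6.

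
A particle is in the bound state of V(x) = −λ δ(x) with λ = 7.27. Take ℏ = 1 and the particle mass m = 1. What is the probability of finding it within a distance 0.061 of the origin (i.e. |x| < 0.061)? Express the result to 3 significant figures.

P = 0.588

The normalised bound state is ψ = √κ e^{−κ|x|} with κ = mλ/ℏ² = 7.270.
P(|x| < d) = ∫_{−d}^{d} κ e^{−2κ|x|} dx = 1 − e^{−2κd} = 1 − e^{−0.8869} = 0.5881.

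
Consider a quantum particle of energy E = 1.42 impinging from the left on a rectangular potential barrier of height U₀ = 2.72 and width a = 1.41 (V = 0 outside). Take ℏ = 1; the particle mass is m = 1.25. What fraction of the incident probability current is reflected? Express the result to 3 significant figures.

R = 0.976

Since E < U₀ the interior solution is evanescent with decay constant κ = √(2m(U₀ − E))/ℏ = 1.803.
κa = 2.542, sinh(κa) = 6.313.
Matching ψ, ψ′ at both faces gives T = [1 + U₀² sinh²(κa) / (4E(U₀ − E))]⁻¹ = 1/40.93 = 0.0244.
R = 1 − T = 0.976.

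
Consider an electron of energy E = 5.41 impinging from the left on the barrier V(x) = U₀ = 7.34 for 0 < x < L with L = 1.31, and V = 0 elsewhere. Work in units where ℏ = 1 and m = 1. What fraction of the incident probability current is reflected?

R = 0.982

Since E < U₀ the interior solution is evanescent with decay constant κ = √(2m(U₀ − E))/ℏ = 1.965.
κL = 2.574, sinh(κL) = 6.519.
The exact tunnelling result is T⁻¹ = 1 + U₀² sinh²(κL) / [4E(U₀ − E)] = 55.82, so T = 0.0179.
R = 1 − T = 0.982.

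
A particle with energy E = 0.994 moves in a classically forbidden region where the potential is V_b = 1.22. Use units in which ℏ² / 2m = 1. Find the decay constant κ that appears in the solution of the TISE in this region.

Since E < V_b the TISE in this region is ψ'' = κ²ψ with κ = √(2m(V_b − E))/ℏ.
κ = √(2 × 0.5 × 0.226) = 0.4754.

κ = 0.475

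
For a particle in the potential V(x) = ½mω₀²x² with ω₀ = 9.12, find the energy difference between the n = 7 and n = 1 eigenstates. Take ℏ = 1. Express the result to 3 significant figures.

E_n = ℏω₀(n + ½), so ΔE = (7 − 1) ℏω₀ = 6 × 9.12 = 54.72.

ΔE = 54.7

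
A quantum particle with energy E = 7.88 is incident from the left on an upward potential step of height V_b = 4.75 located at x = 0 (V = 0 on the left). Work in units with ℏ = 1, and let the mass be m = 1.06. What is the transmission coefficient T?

On each side the TISE gives plane waves with k = √(2m(E − V))/ℏ: k₁ = √(2·1.06·7.88) = 4.087, k₂ = √(2·1.06·3.13) = 2.576.
Matching ψ and ψ′ at x = 0 gives r = (k₁ − k₂)/(k₁ + k₂), so R = r² = 0.05144 and T = 1 − R = 0.9486.

T = 0.949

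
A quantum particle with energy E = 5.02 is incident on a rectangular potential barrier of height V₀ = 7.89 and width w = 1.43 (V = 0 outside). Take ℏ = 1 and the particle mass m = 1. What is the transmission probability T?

T = 0.00391

Since E < V₀ the interior solution is evanescent with decay constant κ = √(2m(V₀ − E))/ℏ = 2.396.
κw = 3.426, sinh(κw) = 15.36.
Matching ψ, ψ′ at both faces gives T = [1 + V₀² sinh²(κw) / (4E(V₀ − E))]⁻¹ = 1/255.9 = 0.00391.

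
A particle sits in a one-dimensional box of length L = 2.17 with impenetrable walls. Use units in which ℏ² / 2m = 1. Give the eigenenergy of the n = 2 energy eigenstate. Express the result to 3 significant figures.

The infinite-well eigenfunctions ψ_n = √(2/L) sin(nπx/L) vanish at both walls, giving E_n = n²π²ℏ²/(2mL²).
E_2 = 2² × π² / (2 × 0.5 × 2.17²) = 8.384.

E = 8.38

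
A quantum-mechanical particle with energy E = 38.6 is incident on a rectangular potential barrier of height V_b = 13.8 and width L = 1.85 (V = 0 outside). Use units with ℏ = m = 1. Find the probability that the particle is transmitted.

Above the barrier the interior wavenumber is k₂ = √(2m(E − V_b))/ℏ = 7.043, giving phase k₂L = 13.03.
Matching at both interfaces gives T⁻¹ = 1 + V_b² sin²(k₂L) / [4E(E − V_b)] = 1.010, hence T = 0.990.

T = 0.990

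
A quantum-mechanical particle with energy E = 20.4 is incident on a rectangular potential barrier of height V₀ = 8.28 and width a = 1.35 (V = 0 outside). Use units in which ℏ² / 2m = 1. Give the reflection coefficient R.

E > V₀: inside the barrier k₂ = √(2m(E − V₀))/ℏ = 3.481, k₂a = 4.700.
T = [1 + V₀² sin²(k₂a) / (4E(E − V₀))]⁻¹ = 1/1.069 = 0.935.
R = 1 − T = 0.0648.

R = 0.0648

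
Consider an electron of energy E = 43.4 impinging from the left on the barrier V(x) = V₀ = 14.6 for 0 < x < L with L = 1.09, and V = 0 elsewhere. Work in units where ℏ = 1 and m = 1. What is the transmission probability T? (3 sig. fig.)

E > V₀: inside the barrier k₂ = √(2m(E − V₀))/ℏ = 7.589, k₂L = 8.273.
T = [1 + V₀² sin²(k₂L) / (4E(E − V₀))]⁻¹ = 1/1.036 = 0.966.

T = 0.966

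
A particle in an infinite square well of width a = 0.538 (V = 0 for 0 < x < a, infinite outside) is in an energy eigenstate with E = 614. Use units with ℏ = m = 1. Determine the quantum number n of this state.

n = 6

From E_n = n²π²ℏ²/(2ma²) invert to n = √(2ma²E)/(πℏ).
n = (0.538/π) × √(2 × 1 × 614) = 6.001 → n = 6.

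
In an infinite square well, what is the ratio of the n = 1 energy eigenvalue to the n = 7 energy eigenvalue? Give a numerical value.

0.0204082

Since E_n ∝ n², the ratio is (1/7)² = 0.0204082.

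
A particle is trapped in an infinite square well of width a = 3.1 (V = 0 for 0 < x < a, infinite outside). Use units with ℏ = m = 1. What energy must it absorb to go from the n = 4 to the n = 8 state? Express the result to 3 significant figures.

ΔE = 24.6

E_n = n²π²ℏ²/(2ma²), so ΔE = (8² − 4²) π²ℏ²/(2ma²).
ΔE = 48 × π² / (2 × 1 × 3.1²) = 24.65.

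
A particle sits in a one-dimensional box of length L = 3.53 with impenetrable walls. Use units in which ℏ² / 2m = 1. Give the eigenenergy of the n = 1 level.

Requiring ψ(0) = ψ(L) = 0 quantises k = nπ/L, hence E_n = ℏ²k²/2m = n²π²ℏ²/(2mL²).
E_1 = 1² × π² / (2 × 0.5 × 3.53²) = 0.7920.

E = 0.792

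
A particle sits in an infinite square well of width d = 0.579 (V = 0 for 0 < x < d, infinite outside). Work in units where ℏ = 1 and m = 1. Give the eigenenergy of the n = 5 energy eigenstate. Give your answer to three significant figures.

E = 368

The infinite-well eigenfunctions ψ_n = √(2/d) sin(nπx/d) vanish at both walls, giving E_n = n²π²ℏ²/(2md²).
E_5 = 5² × π² / (2 × 1 × 0.579²) = 368.0.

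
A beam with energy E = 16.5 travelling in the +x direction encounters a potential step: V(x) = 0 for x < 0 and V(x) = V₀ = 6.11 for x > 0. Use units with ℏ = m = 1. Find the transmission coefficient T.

T = 0.987

On each side the TISE gives plane waves with k = √(2m(E − V))/ℏ: k₁ = √(2·1·16.5) = 5.745, k₂ = √(2·1·10.39) = 4.559.
Matching ψ and ψ′ at x = 0 gives r = (k₁ − k₂)/(k₁ + k₂), so R = r² = 0.01325 and T = 1 − R = 0.9867.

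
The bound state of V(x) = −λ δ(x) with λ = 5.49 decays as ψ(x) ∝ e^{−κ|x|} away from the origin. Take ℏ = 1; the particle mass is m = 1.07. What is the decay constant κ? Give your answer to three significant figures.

κ = 5.87

Integrate −(ℏ²/2m)ψ'' − λδ(x)ψ = Eψ from −ε to +ε: the ψ'' term gives ψ'(0⁺) − ψ'(0⁻) and the δ term gives −(2mλ/ℏ²)ψ(0).
With ψ ∝ e^{−κ|x|} this yields −2κ = −2mλ/ℏ², so κ = mλ/ℏ² = 5.874.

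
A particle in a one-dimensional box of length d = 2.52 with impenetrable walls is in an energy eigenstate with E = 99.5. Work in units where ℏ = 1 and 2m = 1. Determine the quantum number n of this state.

n = 8

From E_n = n²π²ℏ²/(2md²) invert to n = √(2md²E)/(πℏ).
n = (2.52/π) × √(2 × 0.5 × 99.5) = 8.001 → n = 8.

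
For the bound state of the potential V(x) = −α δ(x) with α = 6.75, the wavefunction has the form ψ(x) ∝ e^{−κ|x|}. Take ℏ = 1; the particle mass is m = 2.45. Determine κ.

Integrate −(ℏ²/2m)ψ'' − αδ(x)ψ = Eψ from −ε to +ε: the ψ'' term gives ψ'(0⁺) − ψ'(0⁻) and the δ term gives −(2mα/ℏ²)ψ(0).
With ψ ∝ e^{−κ|x|} this yields −2κ = −2mα/ℏ², so κ = mα/ℏ² = 16.54.

κ = 16.5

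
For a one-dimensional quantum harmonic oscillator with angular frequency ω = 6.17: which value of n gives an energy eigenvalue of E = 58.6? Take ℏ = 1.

E_n = ℏω(n + ½) ⇒ n = E/(ℏω) − ½ = 58.6/6.17 − 0.5 = 8.998 → n = 9.

n = 9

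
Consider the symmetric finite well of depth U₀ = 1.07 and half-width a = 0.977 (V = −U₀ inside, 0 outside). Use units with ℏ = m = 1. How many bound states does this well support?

N = 1

The dimensionless depth is z₀ = a√(2mU₀)/ℏ = 0.977 × √(2.140) = 1.429.
A new bound state (alternating even/odd) appears each time z₀ passes a multiple of π/2, so N = ⌊2z₀/π⌋ + 1 = ⌊0.9099⌋ + 1 = 1.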